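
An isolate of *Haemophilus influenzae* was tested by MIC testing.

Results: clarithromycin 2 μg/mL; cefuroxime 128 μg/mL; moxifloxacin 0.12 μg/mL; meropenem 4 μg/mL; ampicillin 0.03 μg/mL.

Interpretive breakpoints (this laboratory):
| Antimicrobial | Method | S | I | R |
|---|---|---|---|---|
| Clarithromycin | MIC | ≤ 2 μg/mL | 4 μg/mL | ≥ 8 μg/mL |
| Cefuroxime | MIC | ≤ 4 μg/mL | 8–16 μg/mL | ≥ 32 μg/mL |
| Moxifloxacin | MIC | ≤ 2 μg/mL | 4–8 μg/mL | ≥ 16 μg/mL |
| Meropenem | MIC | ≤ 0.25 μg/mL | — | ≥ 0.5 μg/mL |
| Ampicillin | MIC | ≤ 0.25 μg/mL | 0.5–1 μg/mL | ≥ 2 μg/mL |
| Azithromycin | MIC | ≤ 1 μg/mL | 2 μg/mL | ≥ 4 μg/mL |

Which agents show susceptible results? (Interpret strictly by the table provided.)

Clarithromycin 2 μg/mL: ≤ 2 μg/mL ⇒ S
Cefuroxime: 128 μg/mL is ≥ 32 μg/mL → resistant
Moxifloxacin: 0.12 μg/mL is ≤ 2 μg/mL → Susceptible
Meropenem (4 μg/mL) ≥ 0.5 μg/mL → resistant
Ampicillin: 0.03 μg/mL is ≤ 0.25 μg/mL → Susceptible

clarithromycin, moxifloxacin, ampicillin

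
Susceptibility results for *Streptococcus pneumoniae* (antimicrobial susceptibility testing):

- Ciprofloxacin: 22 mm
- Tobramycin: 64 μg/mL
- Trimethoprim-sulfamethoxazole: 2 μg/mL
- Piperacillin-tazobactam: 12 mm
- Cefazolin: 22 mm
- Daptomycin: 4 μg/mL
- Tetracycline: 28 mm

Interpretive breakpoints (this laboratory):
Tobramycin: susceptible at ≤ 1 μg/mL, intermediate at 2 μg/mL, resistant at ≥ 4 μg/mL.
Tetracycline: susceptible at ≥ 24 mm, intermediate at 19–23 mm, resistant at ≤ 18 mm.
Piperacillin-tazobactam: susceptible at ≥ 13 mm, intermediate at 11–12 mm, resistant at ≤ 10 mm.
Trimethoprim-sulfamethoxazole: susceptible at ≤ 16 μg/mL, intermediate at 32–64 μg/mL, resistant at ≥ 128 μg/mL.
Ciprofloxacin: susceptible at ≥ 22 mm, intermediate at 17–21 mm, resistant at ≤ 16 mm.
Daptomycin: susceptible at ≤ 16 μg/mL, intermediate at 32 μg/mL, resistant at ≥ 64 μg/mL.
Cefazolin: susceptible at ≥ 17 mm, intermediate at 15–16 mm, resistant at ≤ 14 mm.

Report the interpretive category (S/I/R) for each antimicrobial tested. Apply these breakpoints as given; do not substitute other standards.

S, R, S, I, S, S, S

Ciprofloxacin 22 mm: ≥ 22 mm — S
Tobramycin: 64 μg/mL is ≥ 4 μg/mL → resistant
Trimethoprim-sulfamethoxazole (2 μg/mL) ≤ 16 μg/mL → susceptible
Piperacillin-tazobactam (12 mm) in 11–12 mm ⇒ intermediate
Cefazolin (22 mm) ≥ 17 mm → S
Daptomycin 4 μg/mL: ≤ 16 μg/mL — susceptible
Tetracycline (28 mm) ≥ 24 mm ⇒ susceptible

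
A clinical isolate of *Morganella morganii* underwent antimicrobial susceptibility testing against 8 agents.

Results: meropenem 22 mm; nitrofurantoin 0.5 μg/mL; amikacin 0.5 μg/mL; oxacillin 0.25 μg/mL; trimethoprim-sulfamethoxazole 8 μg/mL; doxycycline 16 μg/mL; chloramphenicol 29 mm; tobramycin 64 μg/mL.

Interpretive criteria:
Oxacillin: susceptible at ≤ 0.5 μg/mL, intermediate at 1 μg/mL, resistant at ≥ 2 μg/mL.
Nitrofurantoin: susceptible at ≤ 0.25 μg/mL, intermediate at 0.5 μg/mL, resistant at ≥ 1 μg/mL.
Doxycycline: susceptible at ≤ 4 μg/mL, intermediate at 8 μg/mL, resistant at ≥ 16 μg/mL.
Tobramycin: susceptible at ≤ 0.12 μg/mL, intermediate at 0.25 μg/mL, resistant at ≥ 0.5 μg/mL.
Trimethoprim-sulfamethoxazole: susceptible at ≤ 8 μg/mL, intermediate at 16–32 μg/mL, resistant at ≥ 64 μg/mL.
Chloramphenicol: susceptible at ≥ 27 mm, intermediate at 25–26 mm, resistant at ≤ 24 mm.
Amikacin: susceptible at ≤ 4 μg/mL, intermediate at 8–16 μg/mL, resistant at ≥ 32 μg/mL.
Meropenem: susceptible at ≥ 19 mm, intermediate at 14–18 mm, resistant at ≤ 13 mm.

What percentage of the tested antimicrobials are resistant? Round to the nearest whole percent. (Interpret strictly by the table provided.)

25%

Meropenem: 22 mm is ≥ 19 mm → S
Nitrofurantoin (0.5 μg/mL) = 0.5 μg/mL — intermediate
Amikacin: 0.5 μg/mL is ≤ 4 μg/mL → S
Oxacillin 0.25 μg/mL: ≤ 0.5 μg/mL ⇒ Susceptible
Trimethoprim-sulfamethoxazole (8 μg/mL) ≤ 8 μg/mL → S
Doxycycline (16 μg/mL) ≥ 16 μg/mL ⇒ resistant
Chloramphenicol 29 mm: ≥ 27 mm ⇒ Susceptible
Tobramycin 64 μg/mL: ≥ 0.5 μg/mL ⇒ Resistant
Resistant: 2/8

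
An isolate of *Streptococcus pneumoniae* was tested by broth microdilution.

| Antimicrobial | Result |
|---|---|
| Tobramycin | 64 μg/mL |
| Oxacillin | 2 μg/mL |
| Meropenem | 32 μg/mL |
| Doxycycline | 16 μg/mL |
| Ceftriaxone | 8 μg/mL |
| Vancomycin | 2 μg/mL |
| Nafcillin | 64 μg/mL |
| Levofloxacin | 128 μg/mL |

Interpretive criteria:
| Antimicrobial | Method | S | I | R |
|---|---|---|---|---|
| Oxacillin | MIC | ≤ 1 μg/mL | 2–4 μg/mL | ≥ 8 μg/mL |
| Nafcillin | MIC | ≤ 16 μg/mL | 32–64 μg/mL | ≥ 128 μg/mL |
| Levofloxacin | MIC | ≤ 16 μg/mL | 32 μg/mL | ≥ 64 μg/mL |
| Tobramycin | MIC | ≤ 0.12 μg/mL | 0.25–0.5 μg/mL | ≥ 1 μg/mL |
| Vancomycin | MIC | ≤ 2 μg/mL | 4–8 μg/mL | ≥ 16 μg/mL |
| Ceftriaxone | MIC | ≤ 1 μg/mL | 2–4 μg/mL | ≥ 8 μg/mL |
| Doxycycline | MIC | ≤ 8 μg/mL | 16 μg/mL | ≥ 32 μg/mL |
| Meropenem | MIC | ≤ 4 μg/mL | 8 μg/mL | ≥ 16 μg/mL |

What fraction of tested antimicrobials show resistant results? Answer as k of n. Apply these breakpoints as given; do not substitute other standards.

4 of 8

Tobramycin 64 μg/mL: ≥ 1 μg/mL ⇒ resistant
Oxacillin 2 μg/mL: in 2–4 μg/mL → intermediate
Meropenem 32 μg/mL: ≥ 16 μg/mL — R
Doxycycline 16 μg/mL: = 16 μg/mL ⇒ intermediate
Ceftriaxone (8 μg/mL) ≥ 8 μg/mL → Resistant
Vancomycin 2 μg/mL: ≤ 2 μg/mL → S
Nafcillin 64 μg/mL: in 32–64 μg/mL ⇒ I
Levofloxacin (128 μg/mL) ≥ 64 μg/mL — R
Resistant: 4/8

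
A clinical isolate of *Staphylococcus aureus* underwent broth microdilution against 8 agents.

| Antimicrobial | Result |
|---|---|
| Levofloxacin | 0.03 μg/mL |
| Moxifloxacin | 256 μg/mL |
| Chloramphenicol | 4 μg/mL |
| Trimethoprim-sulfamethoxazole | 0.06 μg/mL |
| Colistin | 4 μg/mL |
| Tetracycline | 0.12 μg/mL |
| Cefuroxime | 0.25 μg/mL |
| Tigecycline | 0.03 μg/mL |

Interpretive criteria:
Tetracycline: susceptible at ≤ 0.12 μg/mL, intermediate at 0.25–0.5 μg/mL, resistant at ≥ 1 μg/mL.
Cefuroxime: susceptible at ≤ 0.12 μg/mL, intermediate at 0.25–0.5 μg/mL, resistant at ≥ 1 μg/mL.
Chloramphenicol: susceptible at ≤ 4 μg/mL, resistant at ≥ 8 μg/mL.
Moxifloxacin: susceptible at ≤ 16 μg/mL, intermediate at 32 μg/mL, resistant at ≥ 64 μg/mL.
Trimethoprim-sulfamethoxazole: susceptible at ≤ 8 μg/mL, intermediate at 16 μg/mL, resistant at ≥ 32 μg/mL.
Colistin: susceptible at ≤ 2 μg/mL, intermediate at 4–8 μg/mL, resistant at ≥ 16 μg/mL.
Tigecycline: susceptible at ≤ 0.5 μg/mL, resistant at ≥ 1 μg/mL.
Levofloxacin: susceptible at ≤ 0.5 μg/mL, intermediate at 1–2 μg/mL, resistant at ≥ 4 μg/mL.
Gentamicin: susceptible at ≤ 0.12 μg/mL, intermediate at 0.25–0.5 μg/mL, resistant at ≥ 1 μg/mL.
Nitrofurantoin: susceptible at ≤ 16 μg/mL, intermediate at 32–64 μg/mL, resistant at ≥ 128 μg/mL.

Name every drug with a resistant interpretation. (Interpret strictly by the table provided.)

Levofloxacin (0.03 μg/mL) ≤ 0.5 μg/mL — S
Moxifloxacin: 256 μg/mL is ≥ 64 μg/mL ⇒ Resistant
Chloramphenicol (4 μg/mL) ≤ 4 μg/mL — susceptible
Trimethoprim-sulfamethoxazole 0.06 μg/mL: ≤ 8 μg/mL → S
Colistin: 4 μg/mL is in 4–8 μg/mL → intermediate
Tetracycline (0.12 μg/mL) ≤ 0.12 μg/mL → Susceptible
Cefuroxime: 0.25 μg/mL is in 0.25–0.5 μg/mL → intermediate
Tigecycline (0.03 μg/mL) ≤ 0.5 μg/mL ⇒ S

moxifloxacin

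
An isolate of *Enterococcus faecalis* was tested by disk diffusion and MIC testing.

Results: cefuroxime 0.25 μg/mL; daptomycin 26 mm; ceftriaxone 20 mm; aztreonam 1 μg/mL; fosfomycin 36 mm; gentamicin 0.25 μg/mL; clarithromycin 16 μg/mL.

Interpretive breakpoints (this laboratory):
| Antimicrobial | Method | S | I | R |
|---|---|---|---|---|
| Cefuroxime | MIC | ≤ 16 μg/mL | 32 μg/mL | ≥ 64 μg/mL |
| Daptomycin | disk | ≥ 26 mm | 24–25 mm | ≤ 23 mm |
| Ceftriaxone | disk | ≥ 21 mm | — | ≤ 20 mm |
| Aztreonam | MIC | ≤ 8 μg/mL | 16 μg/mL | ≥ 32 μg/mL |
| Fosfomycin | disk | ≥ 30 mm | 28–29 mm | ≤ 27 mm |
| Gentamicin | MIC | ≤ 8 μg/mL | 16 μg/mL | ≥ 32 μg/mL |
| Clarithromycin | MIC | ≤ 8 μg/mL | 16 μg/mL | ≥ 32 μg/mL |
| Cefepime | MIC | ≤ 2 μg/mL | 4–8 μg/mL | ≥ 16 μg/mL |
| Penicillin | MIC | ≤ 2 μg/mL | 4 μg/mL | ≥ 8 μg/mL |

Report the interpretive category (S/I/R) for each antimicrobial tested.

Cefuroxime 0.25 μg/mL: ≤ 16 μg/mL → susceptible
Daptomycin 26 mm: ≥ 26 mm → S
Ceftriaxone: 20 mm is ≤ 20 mm — Resistant
Aztreonam: 1 μg/mL is ≤ 8 μg/mL → susceptible
Fosfomycin: 36 mm is ≥ 30 mm — S
Gentamicin 0.25 μg/mL: ≤ 8 μg/mL → S
Clarithromycin 16 μg/mL: = 16 μg/mL — Intermediate

S, S, R, S, S, S, I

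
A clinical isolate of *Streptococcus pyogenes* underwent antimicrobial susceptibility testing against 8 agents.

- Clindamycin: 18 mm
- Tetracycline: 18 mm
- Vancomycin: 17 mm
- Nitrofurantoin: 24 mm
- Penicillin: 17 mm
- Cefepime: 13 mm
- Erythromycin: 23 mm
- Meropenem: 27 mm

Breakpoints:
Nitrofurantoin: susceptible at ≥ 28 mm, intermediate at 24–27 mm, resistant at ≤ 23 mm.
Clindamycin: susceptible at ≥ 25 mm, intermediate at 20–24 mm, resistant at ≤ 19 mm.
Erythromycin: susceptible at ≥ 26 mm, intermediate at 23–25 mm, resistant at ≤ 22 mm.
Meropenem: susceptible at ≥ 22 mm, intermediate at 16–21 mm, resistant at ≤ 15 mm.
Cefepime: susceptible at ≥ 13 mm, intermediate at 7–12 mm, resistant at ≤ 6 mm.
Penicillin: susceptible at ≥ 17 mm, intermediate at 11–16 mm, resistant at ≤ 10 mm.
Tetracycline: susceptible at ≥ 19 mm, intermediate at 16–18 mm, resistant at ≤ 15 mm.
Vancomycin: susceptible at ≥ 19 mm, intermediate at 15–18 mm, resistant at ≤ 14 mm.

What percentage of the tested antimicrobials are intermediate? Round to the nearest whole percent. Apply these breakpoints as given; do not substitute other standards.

Clindamycin 18 mm: ≤ 19 mm — Resistant
Tetracycline: 18 mm is in 16–18 mm ⇒ intermediate
Vancomycin: 17 mm is in 15–18 mm ⇒ Intermediate
Nitrofurantoin (24 mm) in 24–27 mm → intermediate
Penicillin 17 mm: ≥ 17 mm → susceptible
Cefepime 13 mm: ≥ 13 mm — Susceptible
Erythromycin: 23 mm is in 23–25 mm — intermediate
Meropenem: 27 mm is ≥ 22 mm → S
Intermediate: 4/8

50%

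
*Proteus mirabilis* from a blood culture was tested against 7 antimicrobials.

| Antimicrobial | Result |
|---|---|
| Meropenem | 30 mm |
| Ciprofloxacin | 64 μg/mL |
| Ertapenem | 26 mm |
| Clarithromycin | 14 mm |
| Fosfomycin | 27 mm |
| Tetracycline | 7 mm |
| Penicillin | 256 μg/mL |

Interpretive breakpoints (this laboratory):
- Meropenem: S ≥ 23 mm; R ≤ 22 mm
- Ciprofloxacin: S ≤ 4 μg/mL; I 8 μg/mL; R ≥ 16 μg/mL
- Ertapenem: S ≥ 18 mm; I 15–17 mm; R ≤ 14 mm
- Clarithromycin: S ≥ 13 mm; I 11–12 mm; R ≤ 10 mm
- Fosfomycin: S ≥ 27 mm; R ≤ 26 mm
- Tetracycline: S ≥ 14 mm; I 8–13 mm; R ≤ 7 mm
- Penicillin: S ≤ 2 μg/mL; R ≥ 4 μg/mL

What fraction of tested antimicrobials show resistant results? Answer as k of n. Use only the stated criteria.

3 of 7

Meropenem: 30 mm is ≥ 23 mm ⇒ susceptible
Ciprofloxacin 64 μg/mL: ≥ 16 μg/mL → R
Ertapenem: 26 mm is ≥ 18 mm — Susceptible
Clarithromycin 14 mm: ≥ 13 mm ⇒ Susceptible
Fosfomycin 27 mm: ≥ 27 mm → susceptible
Tetracycline (7 mm) ≤ 7 mm ⇒ Resistant
Penicillin: 256 μg/mL is ≥ 4 μg/mL — R
Resistant: 3/7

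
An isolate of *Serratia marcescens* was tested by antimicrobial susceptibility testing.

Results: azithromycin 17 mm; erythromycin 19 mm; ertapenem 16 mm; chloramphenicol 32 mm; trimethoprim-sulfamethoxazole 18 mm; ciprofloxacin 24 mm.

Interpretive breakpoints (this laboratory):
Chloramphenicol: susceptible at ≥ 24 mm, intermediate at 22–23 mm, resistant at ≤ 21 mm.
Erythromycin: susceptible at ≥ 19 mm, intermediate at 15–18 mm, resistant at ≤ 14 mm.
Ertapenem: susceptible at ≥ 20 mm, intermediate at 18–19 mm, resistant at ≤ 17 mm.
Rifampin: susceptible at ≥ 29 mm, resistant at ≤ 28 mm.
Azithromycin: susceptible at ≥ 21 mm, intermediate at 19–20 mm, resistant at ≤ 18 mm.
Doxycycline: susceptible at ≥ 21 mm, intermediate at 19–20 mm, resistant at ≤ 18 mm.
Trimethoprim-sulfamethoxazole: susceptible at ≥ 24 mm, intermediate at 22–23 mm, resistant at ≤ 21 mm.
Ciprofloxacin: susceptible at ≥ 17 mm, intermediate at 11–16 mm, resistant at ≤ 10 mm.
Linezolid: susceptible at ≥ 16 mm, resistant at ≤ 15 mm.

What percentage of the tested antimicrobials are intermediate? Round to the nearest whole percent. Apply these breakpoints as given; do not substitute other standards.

0%

Azithromycin: 17 mm is ≤ 18 mm → resistant
Erythromycin: 19 mm is ≥ 19 mm ⇒ S
Ertapenem: 16 mm is ≤ 17 mm — R
Chloramphenicol: 32 mm is ≥ 24 mm — Susceptible
Trimethoprim-sulfamethoxazole: 18 mm is ≤ 21 mm ⇒ resistant
Ciprofloxacin 24 mm: ≥ 17 mm — Susceptible
Intermediate: 0/6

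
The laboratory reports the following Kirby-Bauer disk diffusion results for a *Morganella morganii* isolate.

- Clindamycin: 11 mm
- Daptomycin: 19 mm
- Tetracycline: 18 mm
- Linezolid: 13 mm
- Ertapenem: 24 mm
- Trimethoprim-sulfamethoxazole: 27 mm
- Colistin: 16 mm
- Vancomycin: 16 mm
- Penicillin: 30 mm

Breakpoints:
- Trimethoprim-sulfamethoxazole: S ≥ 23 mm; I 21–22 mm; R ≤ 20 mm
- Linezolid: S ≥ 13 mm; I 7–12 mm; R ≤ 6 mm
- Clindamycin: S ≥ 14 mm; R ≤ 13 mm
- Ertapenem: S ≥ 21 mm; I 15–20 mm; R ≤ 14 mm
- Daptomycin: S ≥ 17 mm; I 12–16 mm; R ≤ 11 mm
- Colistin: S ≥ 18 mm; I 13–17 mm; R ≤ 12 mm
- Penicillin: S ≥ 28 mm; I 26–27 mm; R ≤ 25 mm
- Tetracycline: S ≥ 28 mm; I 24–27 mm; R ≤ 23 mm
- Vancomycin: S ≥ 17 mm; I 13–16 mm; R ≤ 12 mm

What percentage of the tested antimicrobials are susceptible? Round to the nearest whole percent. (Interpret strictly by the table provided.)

56%

Clindamycin: 11 mm is ≤ 13 mm → resistant
Daptomycin (19 mm) ≥ 17 mm → S
Tetracycline (18 mm) ≤ 23 mm — Resistant
Linezolid (13 mm) ≥ 13 mm ⇒ S
Ertapenem (24 mm) ≥ 21 mm → S
Trimethoprim-sulfamethoxazole 27 mm: ≥ 23 mm ⇒ susceptible
Colistin: 16 mm is in 13–17 mm → I
Vancomycin (16 mm) in 13–16 mm ⇒ intermediate
Penicillin (30 mm) ≥ 28 mm — S
Susceptible: 5/9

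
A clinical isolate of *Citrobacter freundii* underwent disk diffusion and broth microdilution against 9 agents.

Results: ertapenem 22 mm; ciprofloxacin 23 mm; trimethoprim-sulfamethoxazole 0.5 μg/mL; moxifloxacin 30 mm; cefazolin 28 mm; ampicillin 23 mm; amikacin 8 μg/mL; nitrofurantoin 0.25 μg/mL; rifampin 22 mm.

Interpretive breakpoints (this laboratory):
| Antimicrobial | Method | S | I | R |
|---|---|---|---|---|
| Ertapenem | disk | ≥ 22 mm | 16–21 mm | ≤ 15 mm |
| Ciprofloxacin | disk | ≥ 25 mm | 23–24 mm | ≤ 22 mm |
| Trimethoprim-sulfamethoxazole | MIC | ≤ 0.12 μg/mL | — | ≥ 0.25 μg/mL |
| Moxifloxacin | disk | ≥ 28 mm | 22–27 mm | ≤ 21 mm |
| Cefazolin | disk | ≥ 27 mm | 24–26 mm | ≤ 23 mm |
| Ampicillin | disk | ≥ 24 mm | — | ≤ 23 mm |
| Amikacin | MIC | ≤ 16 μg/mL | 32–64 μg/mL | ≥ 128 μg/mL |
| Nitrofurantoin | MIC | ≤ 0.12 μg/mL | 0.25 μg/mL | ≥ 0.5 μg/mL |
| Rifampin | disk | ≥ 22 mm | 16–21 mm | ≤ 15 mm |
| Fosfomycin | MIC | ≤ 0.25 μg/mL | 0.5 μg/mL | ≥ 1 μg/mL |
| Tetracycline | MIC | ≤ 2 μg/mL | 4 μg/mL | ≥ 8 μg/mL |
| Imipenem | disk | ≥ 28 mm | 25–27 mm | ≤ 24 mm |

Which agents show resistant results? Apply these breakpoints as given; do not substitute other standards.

Ertapenem 22 mm: ≥ 22 mm — susceptible
Ciprofloxacin (23 mm) in 23–24 mm ⇒ intermediate
Trimethoprim-sulfamethoxazole (0.5 μg/mL) ≥ 0.25 μg/mL → R
Moxifloxacin (30 mm) ≥ 28 mm — Susceptible
Cefazolin: 28 mm is ≥ 27 mm ⇒ S
Ampicillin: 23 mm is ≤ 23 mm ⇒ Resistant
Amikacin (8 μg/mL) ≤ 16 μg/mL — Susceptible
Nitrofurantoin: 0.25 μg/mL is = 0.25 μg/mL ⇒ I
Rifampin 22 mm: ≥ 22 mm — Susceptible

trimethoprim-sulfamethoxazole, ampicillin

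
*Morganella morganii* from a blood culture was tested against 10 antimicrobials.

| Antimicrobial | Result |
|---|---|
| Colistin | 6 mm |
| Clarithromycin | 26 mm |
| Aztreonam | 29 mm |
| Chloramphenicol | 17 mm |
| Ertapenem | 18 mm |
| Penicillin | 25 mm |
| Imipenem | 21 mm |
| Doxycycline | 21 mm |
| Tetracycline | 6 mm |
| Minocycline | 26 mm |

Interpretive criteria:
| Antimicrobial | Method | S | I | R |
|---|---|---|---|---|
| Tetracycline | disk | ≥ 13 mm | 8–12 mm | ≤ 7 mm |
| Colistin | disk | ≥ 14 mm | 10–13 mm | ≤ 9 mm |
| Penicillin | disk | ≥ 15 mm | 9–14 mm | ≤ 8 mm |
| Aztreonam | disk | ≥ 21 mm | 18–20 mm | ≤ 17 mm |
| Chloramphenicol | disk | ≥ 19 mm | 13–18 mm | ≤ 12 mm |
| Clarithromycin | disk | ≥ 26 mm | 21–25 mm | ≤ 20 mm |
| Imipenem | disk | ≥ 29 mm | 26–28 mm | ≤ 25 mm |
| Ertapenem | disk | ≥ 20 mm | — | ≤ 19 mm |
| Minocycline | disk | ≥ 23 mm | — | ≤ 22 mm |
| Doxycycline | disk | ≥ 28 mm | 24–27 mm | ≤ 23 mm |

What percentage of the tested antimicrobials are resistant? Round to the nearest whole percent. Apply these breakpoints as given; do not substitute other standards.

Colistin: 6 mm is ≤ 9 mm → resistant
Clarithromycin (26 mm) ≥ 26 mm — susceptible
Aztreonam 29 mm: ≥ 21 mm → Susceptible
Chloramphenicol 17 mm: in 13–18 mm — I
Ertapenem (18 mm) ≤ 19 mm ⇒ resistant
Penicillin (25 mm) ≥ 15 mm — susceptible
Imipenem 21 mm: ≤ 25 mm — Resistant
Doxycycline (21 mm) ≤ 23 mm — resistant
Tetracycline (6 mm) ≤ 7 mm — resistant
Minocycline 26 mm: ≥ 23 mm ⇒ S
Resistant: 5/10

50%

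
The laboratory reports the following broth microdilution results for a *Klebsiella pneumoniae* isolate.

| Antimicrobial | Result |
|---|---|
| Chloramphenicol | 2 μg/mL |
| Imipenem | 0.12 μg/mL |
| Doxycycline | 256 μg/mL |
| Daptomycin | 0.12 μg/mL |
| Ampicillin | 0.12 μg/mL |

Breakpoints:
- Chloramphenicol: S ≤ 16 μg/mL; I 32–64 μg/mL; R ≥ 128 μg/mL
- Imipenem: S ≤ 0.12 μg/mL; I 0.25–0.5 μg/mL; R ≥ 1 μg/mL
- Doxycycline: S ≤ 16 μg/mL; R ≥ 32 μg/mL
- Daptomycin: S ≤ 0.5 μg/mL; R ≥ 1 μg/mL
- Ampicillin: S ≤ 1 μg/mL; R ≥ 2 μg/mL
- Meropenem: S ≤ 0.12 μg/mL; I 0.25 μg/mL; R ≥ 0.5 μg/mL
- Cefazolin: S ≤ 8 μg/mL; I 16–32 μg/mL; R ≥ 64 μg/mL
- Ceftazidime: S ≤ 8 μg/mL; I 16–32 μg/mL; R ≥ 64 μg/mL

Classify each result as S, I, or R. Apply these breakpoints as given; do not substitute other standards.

Chloramphenicol (2 μg/mL) ≤ 16 μg/mL → susceptible
Imipenem: 0.12 μg/mL is ≤ 0.12 μg/mL → susceptible
Doxycycline 256 μg/mL: ≥ 32 μg/mL — R
Daptomycin: 0.12 μg/mL is ≤ 0.5 μg/mL — Susceptible
Ampicillin (0.12 μg/mL) ≤ 1 μg/mL — Susceptible

S, S, R, S, S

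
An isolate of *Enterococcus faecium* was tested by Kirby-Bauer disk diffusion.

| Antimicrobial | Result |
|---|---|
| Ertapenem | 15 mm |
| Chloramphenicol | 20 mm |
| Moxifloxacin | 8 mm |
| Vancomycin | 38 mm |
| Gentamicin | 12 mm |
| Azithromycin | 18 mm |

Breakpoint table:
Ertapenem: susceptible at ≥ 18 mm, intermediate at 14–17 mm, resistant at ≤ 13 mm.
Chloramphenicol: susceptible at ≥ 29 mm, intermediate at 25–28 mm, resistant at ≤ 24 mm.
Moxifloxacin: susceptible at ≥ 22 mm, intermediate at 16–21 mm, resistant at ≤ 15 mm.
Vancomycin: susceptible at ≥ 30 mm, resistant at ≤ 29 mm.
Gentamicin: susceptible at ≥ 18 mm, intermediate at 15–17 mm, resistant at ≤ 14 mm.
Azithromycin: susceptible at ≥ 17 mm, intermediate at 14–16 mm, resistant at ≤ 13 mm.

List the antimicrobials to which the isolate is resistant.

Ertapenem (15 mm) in 14–17 mm ⇒ I
Chloramphenicol (20 mm) ≤ 24 mm ⇒ resistant
Moxifloxacin 8 mm: ≤ 15 mm ⇒ R
Vancomycin: 38 mm is ≥ 30 mm → Susceptible
Gentamicin (12 mm) ≤ 14 mm ⇒ R
Azithromycin: 18 mm is ≥ 17 mm — S

chloramphenicol, moxifloxacin, gentamicin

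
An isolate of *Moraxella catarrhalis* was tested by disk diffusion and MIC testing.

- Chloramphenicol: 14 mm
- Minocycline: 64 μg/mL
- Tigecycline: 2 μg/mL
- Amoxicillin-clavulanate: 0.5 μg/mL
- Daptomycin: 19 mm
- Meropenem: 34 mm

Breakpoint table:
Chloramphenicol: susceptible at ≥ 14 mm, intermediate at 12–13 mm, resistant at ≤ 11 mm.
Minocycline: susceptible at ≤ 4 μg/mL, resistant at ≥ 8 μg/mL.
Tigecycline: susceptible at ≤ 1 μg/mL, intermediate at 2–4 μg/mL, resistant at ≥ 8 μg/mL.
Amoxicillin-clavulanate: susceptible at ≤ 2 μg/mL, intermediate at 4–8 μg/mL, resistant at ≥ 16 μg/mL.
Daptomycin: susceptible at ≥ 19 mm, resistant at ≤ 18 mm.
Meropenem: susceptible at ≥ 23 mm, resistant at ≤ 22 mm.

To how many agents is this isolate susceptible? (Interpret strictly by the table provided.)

4

Chloramphenicol: 14 mm is ≥ 14 mm → Susceptible
Minocycline (64 μg/mL) ≥ 8 μg/mL → Resistant
Tigecycline 2 μg/mL: in 2–4 μg/mL — Intermediate
Amoxicillin-clavulanate (0.5 μg/mL) ≤ 2 μg/mL — susceptible
Daptomycin: 19 mm is ≥ 19 mm → Susceptible
Meropenem: 34 mm is ≥ 23 mm → S
Susceptible: 4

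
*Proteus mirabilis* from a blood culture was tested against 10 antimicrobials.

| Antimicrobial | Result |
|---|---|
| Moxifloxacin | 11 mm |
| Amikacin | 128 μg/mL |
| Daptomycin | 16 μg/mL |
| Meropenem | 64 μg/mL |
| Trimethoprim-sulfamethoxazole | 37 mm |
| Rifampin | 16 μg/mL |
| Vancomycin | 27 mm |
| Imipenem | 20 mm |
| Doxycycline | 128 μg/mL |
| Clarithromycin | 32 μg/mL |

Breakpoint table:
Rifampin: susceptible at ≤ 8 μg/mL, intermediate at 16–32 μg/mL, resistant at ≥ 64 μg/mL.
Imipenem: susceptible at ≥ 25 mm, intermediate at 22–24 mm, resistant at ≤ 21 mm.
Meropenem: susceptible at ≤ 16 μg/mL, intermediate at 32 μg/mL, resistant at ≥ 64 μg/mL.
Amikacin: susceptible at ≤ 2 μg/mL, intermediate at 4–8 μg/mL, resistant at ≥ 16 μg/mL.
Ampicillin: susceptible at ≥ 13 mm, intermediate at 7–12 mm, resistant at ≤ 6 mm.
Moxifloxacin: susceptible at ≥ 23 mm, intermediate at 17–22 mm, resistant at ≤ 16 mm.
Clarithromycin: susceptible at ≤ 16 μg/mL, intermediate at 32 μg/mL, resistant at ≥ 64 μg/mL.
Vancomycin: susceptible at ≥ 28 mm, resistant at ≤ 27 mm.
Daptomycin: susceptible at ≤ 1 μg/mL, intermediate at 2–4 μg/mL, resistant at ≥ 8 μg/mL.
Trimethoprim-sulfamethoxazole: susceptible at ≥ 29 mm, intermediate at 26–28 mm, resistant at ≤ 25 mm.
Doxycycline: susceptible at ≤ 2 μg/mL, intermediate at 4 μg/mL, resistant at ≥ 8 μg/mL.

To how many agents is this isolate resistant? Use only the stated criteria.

Moxifloxacin: 11 mm is ≤ 16 mm — resistant
Amikacin 128 μg/mL: ≥ 16 μg/mL ⇒ Resistant
Daptomycin: 16 μg/mL is ≥ 8 μg/mL ⇒ R
Meropenem 64 μg/mL: ≥ 64 μg/mL — R
Trimethoprim-sulfamethoxazole: 37 mm is ≥ 29 mm — S
Rifampin 16 μg/mL: in 16–32 μg/mL ⇒ Intermediate
Vancomycin 27 mm: ≤ 27 mm ⇒ Resistant
Imipenem 20 mm: ≤ 21 mm → R
Doxycycline (128 μg/mL) ≥ 8 μg/mL → R
Clarithromycin 32 μg/mL: = 32 μg/mL ⇒ I
Resistant: 7

7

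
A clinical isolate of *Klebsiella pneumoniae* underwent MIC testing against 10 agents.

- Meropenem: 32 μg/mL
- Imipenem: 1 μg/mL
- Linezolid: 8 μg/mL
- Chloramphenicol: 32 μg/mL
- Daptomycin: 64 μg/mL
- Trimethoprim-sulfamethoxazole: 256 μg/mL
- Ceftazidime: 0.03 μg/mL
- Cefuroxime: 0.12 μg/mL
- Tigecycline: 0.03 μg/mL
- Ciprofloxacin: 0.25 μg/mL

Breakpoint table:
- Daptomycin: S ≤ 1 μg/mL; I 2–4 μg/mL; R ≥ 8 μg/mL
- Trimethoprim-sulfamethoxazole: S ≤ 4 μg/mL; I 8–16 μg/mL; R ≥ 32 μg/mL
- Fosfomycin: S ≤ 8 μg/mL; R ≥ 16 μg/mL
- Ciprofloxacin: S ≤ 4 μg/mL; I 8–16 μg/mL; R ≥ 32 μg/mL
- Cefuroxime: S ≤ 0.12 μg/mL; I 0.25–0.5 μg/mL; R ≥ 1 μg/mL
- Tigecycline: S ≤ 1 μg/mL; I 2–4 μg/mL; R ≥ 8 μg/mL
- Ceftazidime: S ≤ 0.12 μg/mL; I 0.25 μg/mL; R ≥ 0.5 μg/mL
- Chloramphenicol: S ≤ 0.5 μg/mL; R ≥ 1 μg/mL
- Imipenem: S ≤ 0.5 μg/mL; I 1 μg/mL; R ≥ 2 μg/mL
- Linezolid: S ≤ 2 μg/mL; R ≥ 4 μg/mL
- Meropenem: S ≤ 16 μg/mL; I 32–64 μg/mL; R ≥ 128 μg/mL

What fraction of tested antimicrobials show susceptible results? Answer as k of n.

4 of 10

Meropenem (32 μg/mL) in 32–64 μg/mL ⇒ intermediate
Imipenem: 1 μg/mL is = 1 μg/mL ⇒ Intermediate
Linezolid 8 μg/mL: ≥ 4 μg/mL — Resistant
Chloramphenicol 32 μg/mL: ≥ 1 μg/mL — resistant
Daptomycin: 64 μg/mL is ≥ 8 μg/mL ⇒ resistant
Trimethoprim-sulfamethoxazole: 256 μg/mL is ≥ 32 μg/mL — resistant
Ceftazidime 0.03 μg/mL: ≤ 0.12 μg/mL ⇒ S
Cefuroxime: 0.12 μg/mL is ≤ 0.12 μg/mL → Susceptible
Tigecycline: 0.03 μg/mL is ≤ 1 μg/mL → susceptible
Ciprofloxacin (0.25 μg/mL) ≤ 4 μg/mL → S
Susceptible: 4/10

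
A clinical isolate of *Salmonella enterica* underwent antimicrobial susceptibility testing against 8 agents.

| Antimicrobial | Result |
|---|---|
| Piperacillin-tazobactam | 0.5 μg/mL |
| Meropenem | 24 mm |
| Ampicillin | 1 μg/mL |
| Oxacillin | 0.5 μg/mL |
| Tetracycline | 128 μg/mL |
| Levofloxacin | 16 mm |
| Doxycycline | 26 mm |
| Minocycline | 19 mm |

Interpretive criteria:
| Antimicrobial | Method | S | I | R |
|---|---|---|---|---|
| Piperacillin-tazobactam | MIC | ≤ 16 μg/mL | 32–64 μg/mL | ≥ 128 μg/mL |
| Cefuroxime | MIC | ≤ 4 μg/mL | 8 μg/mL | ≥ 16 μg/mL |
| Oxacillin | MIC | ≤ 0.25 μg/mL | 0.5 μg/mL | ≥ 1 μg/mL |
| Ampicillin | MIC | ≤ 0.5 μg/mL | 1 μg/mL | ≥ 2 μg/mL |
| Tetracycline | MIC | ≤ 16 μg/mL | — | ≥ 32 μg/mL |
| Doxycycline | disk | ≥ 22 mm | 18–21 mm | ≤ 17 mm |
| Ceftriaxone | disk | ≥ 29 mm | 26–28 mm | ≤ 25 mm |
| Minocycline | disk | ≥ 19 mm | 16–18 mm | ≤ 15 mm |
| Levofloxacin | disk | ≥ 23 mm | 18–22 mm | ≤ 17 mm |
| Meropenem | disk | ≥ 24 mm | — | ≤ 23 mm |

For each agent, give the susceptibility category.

Piperacillin-tazobactam 0.5 μg/mL: ≤ 16 μg/mL — S
Meropenem (24 mm) ≥ 24 mm — S
Ampicillin (1 μg/mL) = 1 μg/mL → I
Oxacillin 0.5 μg/mL: = 0.5 μg/mL ⇒ Intermediate
Tetracycline: 128 μg/mL is ≥ 32 μg/mL ⇒ R
Levofloxacin: 16 mm is ≤ 17 mm ⇒ resistant
Doxycycline: 26 mm is ≥ 22 mm ⇒ S
Minocycline (19 mm) ≥ 19 mm — Susceptible

S, S, I, I, R, R, S, S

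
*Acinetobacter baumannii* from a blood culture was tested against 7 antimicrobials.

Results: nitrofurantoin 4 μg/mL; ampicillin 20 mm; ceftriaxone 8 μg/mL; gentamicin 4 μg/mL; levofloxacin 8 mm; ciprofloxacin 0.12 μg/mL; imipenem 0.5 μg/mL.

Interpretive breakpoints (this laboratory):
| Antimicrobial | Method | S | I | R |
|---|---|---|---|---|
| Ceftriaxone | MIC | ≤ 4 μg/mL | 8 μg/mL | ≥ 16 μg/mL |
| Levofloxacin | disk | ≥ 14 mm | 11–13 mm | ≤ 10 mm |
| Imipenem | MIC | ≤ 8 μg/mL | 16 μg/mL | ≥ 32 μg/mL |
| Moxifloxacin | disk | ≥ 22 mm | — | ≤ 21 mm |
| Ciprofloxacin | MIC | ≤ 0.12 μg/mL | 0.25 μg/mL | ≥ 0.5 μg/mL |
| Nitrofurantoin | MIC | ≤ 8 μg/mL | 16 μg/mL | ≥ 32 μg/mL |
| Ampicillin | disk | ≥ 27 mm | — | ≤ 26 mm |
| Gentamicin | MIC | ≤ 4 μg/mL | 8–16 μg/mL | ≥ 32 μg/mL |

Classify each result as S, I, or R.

Nitrofurantoin: 4 μg/mL is ≤ 8 μg/mL ⇒ susceptible
Ampicillin 20 mm: ≤ 26 mm ⇒ resistant
Ceftriaxone (8 μg/mL) = 8 μg/mL — I
Gentamicin 4 μg/mL: ≤ 4 μg/mL ⇒ susceptible
Levofloxacin: 8 mm is ≤ 10 mm ⇒ R
Ciprofloxacin (0.12 μg/mL) ≤ 0.12 μg/mL ⇒ susceptible
Imipenem 0.5 μg/mL: ≤ 8 μg/mL — susceptible

S, R, I, S, R, S, S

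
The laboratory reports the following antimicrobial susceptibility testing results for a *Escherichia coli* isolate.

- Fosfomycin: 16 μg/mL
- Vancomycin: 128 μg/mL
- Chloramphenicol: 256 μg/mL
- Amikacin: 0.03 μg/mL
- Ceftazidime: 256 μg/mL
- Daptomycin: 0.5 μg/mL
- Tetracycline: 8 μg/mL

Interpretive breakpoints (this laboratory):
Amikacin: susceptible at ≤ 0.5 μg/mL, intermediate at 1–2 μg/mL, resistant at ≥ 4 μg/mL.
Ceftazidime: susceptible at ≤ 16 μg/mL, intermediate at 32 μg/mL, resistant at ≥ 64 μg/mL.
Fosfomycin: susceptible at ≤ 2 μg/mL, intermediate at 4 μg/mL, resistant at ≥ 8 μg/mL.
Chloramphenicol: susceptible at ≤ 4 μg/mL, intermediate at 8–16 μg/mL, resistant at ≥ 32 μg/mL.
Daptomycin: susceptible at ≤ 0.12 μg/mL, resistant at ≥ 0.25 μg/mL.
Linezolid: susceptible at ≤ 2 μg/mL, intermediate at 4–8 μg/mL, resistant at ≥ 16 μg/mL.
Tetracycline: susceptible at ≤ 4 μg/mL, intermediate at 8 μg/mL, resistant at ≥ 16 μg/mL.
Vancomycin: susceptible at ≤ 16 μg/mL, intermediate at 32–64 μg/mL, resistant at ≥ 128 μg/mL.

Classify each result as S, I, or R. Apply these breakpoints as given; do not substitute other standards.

Fosfomycin: 16 μg/mL is ≥ 8 μg/mL — resistant
Vancomycin 128 μg/mL: ≥ 128 μg/mL → resistant
Chloramphenicol: 256 μg/mL is ≥ 32 μg/mL — R
Amikacin 0.03 μg/mL: ≤ 0.5 μg/mL — S
Ceftazidime: 256 μg/mL is ≥ 64 μg/mL — resistant
Daptomycin: 0.5 μg/mL is ≥ 0.25 μg/mL → R
Tetracycline 8 μg/mL: = 8 μg/mL → intermediate

R, R, R, S, R, R, I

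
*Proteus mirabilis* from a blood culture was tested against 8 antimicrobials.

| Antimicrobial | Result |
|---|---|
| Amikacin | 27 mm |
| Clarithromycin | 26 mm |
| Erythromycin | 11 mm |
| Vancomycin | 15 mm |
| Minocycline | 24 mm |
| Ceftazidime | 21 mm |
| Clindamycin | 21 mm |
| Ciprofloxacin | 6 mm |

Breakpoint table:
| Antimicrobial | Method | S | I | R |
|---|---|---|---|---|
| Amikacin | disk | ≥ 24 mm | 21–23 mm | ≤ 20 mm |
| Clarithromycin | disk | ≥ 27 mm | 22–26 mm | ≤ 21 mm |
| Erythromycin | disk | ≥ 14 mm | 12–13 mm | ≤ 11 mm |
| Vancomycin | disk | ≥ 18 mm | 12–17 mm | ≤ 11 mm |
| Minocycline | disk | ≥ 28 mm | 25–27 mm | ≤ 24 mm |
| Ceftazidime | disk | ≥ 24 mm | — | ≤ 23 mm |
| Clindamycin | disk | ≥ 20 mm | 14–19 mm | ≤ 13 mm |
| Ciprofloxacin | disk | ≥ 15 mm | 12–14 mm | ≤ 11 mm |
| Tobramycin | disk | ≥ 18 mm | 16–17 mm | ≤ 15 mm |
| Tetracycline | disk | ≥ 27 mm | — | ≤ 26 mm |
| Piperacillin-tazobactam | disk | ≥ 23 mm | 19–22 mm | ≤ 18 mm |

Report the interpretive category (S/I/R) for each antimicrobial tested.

S, I, R, I, R, R, S, R

Amikacin (27 mm) ≥ 24 mm — susceptible
Clarithromycin: 26 mm is in 22–26 mm ⇒ intermediate
Erythromycin (11 mm) ≤ 11 mm → resistant
Vancomycin: 15 mm is in 12–17 mm — I
Minocycline (24 mm) ≤ 24 mm → R
Ceftazidime (21 mm) ≤ 23 mm → resistant
Clindamycin 21 mm: ≥ 20 mm ⇒ susceptible
Ciprofloxacin (6 mm) ≤ 11 mm — Resistant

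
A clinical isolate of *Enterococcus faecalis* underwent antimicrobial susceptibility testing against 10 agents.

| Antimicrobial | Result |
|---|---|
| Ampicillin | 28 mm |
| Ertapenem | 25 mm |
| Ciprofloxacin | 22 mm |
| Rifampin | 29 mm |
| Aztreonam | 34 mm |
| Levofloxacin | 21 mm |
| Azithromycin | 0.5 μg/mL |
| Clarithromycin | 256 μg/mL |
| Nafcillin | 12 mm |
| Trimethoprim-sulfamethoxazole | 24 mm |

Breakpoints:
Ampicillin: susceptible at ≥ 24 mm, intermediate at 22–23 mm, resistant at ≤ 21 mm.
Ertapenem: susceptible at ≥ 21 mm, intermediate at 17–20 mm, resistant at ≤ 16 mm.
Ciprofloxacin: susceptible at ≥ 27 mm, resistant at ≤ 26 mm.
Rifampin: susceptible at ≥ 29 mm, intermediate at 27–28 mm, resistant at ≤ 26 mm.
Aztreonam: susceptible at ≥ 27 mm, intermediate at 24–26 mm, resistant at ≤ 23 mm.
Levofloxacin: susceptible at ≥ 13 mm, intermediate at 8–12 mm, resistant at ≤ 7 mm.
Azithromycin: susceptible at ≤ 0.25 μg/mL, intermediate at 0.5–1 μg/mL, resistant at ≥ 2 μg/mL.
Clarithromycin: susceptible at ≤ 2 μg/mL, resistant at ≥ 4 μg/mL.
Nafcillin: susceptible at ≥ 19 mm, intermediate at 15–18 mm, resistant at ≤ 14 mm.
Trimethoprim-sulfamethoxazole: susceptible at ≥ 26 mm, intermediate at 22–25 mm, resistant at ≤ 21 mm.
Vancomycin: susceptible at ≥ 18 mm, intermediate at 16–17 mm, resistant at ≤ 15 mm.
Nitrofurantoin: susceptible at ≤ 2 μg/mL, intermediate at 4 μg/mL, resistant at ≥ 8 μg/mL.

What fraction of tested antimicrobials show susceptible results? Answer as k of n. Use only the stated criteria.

5 of 10

Ampicillin: 28 mm is ≥ 24 mm → susceptible
Ertapenem (25 mm) ≥ 21 mm — S
Ciprofloxacin (22 mm) ≤ 26 mm → Resistant
Rifampin: 29 mm is ≥ 29 mm → S
Aztreonam 34 mm: ≥ 27 mm → S
Levofloxacin 21 mm: ≥ 13 mm ⇒ Susceptible
Azithromycin (0.5 μg/mL) in 0.5–1 μg/mL → intermediate
Clarithromycin: 256 μg/mL is ≥ 4 μg/mL — resistant
Nafcillin 12 mm: ≤ 14 mm → resistant
Trimethoprim-sulfamethoxazole (24 mm) in 22–25 mm — intermediate
Susceptible: 5/10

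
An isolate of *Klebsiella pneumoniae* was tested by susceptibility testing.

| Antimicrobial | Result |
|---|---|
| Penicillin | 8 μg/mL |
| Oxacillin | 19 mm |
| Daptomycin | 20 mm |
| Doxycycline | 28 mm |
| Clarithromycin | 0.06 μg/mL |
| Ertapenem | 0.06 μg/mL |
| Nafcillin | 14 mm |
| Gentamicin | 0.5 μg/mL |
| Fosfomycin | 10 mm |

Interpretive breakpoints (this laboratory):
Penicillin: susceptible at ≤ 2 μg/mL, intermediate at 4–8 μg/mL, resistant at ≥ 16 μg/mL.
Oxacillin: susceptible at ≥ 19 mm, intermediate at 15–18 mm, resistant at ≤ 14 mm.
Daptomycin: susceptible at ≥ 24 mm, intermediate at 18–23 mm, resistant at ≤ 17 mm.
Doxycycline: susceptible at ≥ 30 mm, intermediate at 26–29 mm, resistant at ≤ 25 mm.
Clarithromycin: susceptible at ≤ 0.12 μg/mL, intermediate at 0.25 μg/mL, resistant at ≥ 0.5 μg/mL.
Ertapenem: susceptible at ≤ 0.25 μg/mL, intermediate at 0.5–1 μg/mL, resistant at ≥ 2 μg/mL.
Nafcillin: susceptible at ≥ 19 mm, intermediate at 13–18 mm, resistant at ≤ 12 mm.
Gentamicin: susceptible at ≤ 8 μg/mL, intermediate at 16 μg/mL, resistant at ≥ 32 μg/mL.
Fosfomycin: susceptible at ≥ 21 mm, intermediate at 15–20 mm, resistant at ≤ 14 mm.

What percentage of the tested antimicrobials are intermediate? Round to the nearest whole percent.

Penicillin (8 μg/mL) in 4–8 μg/mL — I
Oxacillin 19 mm: ≥ 19 mm ⇒ susceptible
Daptomycin (20 mm) in 18–23 mm ⇒ intermediate
Doxycycline 28 mm: in 26–29 mm — intermediate
Clarithromycin (0.06 μg/mL) ≤ 0.12 μg/mL → S
Ertapenem: 0.06 μg/mL is ≤ 0.25 μg/mL → susceptible
Nafcillin: 14 mm is in 13–18 mm — intermediate
Gentamicin: 0.5 μg/mL is ≤ 8 μg/mL — susceptible
Fosfomycin 10 mm: ≤ 14 mm — resistant
Intermediate: 4/9

44%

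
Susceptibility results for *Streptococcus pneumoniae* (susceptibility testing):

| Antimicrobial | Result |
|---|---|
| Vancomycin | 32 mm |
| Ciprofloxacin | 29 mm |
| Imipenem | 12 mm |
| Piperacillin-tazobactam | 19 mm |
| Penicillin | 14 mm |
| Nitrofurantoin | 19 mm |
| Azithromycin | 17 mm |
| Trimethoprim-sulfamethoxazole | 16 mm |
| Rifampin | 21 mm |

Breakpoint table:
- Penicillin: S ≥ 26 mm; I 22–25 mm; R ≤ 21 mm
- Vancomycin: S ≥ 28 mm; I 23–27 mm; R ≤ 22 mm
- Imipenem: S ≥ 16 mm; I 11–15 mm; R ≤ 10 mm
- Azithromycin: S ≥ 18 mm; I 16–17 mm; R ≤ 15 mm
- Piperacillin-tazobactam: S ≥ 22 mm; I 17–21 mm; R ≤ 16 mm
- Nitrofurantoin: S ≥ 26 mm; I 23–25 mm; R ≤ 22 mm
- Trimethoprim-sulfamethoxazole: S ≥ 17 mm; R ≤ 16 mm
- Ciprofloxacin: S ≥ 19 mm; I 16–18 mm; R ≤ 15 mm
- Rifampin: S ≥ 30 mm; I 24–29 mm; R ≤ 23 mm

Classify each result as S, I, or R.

Vancomycin: 32 mm is ≥ 28 mm → susceptible
Ciprofloxacin: 29 mm is ≥ 19 mm → Susceptible
Imipenem: 12 mm is in 11–15 mm — I
Piperacillin-tazobactam (19 mm) in 17–21 mm — I
Penicillin 14 mm: ≤ 21 mm — Resistant
Nitrofurantoin: 19 mm is ≤ 22 mm ⇒ R
Azithromycin (17 mm) in 16–17 mm → I
Trimethoprim-sulfamethoxazole (16 mm) ≤ 16 mm → Resistant
Rifampin (21 mm) ≤ 23 mm — Resistant

S, S, I, I, R, R, I, R, R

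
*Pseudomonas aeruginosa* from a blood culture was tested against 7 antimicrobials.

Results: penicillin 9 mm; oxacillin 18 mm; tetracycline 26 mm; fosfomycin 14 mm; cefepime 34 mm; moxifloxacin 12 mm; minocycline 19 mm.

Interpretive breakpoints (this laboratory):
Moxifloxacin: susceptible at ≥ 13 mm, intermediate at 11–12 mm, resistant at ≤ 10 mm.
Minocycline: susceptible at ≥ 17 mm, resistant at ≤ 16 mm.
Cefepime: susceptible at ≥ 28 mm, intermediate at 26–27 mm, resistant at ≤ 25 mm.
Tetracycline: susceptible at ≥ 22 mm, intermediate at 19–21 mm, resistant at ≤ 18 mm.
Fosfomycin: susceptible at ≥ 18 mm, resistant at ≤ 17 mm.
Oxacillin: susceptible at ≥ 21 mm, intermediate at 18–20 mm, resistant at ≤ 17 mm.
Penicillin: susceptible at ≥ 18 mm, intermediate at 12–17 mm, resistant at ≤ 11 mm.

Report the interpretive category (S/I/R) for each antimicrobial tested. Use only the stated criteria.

Penicillin: 9 mm is ≤ 11 mm ⇒ resistant
Oxacillin 18 mm: in 18–20 mm ⇒ I
Tetracycline (26 mm) ≥ 22 mm — susceptible
Fosfomycin 14 mm: ≤ 17 mm ⇒ R
Cefepime: 34 mm is ≥ 28 mm — susceptible
Moxifloxacin: 12 mm is in 11–12 mm — intermediate
Minocycline (19 mm) ≥ 17 mm → susceptible

R, I, S, R, S, I, S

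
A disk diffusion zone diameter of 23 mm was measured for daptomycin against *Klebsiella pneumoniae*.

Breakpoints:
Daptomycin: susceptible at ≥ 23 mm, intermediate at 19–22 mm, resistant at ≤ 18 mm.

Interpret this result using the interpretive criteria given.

S

Daptomycin: 23 mm is ≥ 23 mm ⇒ susceptible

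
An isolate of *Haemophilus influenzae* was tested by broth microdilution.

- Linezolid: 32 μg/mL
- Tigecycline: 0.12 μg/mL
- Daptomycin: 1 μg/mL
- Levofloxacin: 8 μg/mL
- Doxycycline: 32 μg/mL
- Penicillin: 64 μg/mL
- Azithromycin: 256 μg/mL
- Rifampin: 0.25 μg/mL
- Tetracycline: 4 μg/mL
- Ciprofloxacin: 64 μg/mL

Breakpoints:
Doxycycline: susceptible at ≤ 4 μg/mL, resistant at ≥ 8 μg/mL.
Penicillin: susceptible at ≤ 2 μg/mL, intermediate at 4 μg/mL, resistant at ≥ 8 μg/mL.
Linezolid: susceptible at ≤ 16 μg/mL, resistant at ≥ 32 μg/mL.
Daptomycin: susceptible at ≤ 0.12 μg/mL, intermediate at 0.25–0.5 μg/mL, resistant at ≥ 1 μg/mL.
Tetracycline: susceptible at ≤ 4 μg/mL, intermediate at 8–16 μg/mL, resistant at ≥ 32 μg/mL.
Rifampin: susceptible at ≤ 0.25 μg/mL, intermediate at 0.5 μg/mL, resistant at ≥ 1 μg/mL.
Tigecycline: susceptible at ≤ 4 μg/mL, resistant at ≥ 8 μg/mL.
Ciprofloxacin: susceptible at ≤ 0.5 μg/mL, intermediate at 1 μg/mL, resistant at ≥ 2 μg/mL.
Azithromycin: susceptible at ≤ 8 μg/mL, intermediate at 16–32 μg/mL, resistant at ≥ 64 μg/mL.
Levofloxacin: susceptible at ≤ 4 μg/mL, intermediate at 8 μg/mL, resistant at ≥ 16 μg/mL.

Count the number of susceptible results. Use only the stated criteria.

Linezolid: 32 μg/mL is ≥ 32 μg/mL — resistant
Tigecycline (0.12 μg/mL) ≤ 4 μg/mL ⇒ Susceptible
Daptomycin 1 μg/mL: ≥ 1 μg/mL ⇒ resistant
Levofloxacin (8 μg/mL) = 8 μg/mL ⇒ I
Doxycycline (32 μg/mL) ≥ 8 μg/mL → R
Penicillin: 64 μg/mL is ≥ 8 μg/mL ⇒ R
Azithromycin 256 μg/mL: ≥ 64 μg/mL ⇒ Resistant
Rifampin 0.25 μg/mL: ≤ 0.25 μg/mL ⇒ Susceptible
Tetracycline 4 μg/mL: ≤ 4 μg/mL — S
Ciprofloxacin: 64 μg/mL is ≥ 2 μg/mL ⇒ resistant
Susceptible: 3

3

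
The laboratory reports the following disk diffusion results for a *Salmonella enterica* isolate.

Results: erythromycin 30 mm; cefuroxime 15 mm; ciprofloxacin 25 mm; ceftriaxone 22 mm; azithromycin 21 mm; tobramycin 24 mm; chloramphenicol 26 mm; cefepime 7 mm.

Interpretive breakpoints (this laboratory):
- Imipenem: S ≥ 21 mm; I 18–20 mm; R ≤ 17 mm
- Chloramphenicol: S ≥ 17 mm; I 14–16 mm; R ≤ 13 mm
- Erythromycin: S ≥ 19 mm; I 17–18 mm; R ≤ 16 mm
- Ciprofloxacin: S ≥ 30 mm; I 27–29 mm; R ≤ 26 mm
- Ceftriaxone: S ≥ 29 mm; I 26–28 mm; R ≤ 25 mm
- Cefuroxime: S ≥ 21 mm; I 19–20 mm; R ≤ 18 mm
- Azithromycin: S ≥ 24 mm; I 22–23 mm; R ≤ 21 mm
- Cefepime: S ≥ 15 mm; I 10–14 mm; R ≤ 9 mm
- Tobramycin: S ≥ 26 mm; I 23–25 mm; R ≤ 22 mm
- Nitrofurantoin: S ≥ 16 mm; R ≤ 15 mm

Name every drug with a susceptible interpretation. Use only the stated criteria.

Erythromycin: 30 mm is ≥ 19 mm — S
Cefuroxime 15 mm: ≤ 18 mm → resistant
Ciprofloxacin 25 mm: ≤ 26 mm — Resistant
Ceftriaxone: 22 mm is ≤ 25 mm → resistant
Azithromycin: 21 mm is ≤ 21 mm → R
Tobramycin: 24 mm is in 23–25 mm → Intermediate
Chloramphenicol: 26 mm is ≥ 17 mm — susceptible
Cefepime: 7 mm is ≤ 9 mm → resistant

erythromycin, chloramphenicol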